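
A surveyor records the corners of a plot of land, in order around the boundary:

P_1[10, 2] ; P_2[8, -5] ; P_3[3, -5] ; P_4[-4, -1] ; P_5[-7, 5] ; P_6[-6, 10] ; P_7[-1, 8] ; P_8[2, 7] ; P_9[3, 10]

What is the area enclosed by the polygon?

168.5

Σ = (-66) + (-25) + (-23) + (-27) + (-40) + (-38) + (-23) + (-1) + (-94) = -337
Area = |Σ|/2 = 168.5.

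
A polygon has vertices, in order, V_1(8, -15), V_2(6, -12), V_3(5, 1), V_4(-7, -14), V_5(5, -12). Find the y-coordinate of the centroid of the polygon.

-1079/129

Apply the shoelace (surveyor's) formula. First the cross-terms c_i = x_i·y_{i+1} − x_{i+1}·y_i:
  -6, 66, -63, 154, 21  ⇒  2A = 172, A = 86.
Then Σ (y_i + y_{i+1})·c_i = -4316, so ȳ = -4316 / (6·86) = -1079/129.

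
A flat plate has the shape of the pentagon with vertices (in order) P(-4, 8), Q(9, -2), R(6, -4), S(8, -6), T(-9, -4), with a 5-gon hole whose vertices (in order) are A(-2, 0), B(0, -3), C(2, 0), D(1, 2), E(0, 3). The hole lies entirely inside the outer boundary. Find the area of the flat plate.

120.5

Outer boundary:
Apply Gauss's area formula: 2A = Σ (x_i·y_{i+1} − x_{i+1}·y_i), indices taken mod 5.
P→Q: (-4)(-2) − (9)(8) = -64
Q→R: (9)(-4) − (6)(-2) = -24
R→S: (6)(-6) − (8)(-4) = -4
S→T: (8)(-4) − (-9)(-6) = -86
T→P: (-9)(8) − (-4)(-4) = -88
Σ = -266
Area = |Σ|/2 = 133.
Hole:
Apply the shoelace formula: 2A = Σ (x_i·y_{i+1} − x_{i+1}·y_i), indices taken mod 5.
A→B: (-2)(-3) − (0)(0) = 6
B→C: (0)(0) − (2)(-3) = 6
C→D: (2)(2) − (1)(0) = 4
D→E: (1)(3) − (0)(2) = 3
E→A: (0)(0) − (-2)(3) = 6
Σ = 25
Area = |Σ|/2 = 12.5.
Net area = 133 − 12.5 = 120.5.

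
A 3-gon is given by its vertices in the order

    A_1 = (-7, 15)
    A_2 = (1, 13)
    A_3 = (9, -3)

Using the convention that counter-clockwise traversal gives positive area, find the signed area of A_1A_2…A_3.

Σ = (-106) + (-120) + (114) = -112
Signed area = Σ/2 = -56 (negative ⇒ clockwise traversal).

-56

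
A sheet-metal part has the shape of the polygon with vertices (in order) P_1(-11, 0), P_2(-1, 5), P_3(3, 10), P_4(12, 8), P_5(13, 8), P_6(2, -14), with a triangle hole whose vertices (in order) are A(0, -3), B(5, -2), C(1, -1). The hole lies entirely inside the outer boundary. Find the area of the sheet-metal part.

263.5

Outer boundary:
Apply the shoelace formula: 2A = Σ (x_i·y_{i+1} − x_{i+1}·y_i), indices taken mod 6.
P_1→P_2: (-11)(5) − (-1)(0) = -55
P_2→P_3: (-1)(10) − (3)(5) = -25
P_3→P_4: (3)(8) − (12)(10) = -96
P_4→P_5: (12)(8) − (13)(8) = -8
P_5→P_6: (13)(-14) − (2)(8) = -198
P_6→P_1: (2)(0) − (-11)(-14) = -154
Σ = -536
Area = |Σ|/2 = 268.
Hole:
A→B: (0)(-2) − (5)(-3) = 15
B→C: (5)(-1) − (1)(-2) = -3
C→A: (1)(-3) − (0)(-1) = -3
Σ = 9
Area = |Σ|/2 = 4.5.
Net area = 268 − 4.5 = 263.5.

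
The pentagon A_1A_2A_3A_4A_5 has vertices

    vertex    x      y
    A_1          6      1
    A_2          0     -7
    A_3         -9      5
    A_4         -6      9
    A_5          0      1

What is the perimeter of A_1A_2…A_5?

46

|A_1A_2| = √((-6)² + (-8)²) = √100 = 10
|A_2A_3| = √((-9)² + (12)²) = √225 = 15
|A_3A_4| = √((3)² + (4)²) = √25 = 5
|A_4A_5| = √((6)² + (-8)²) = √100 = 10
|A_5A_1| = √((6)² + (0)²) = √36 = 6
Perimeter = 10 + 15 + 5 + 10 + 6 = 46.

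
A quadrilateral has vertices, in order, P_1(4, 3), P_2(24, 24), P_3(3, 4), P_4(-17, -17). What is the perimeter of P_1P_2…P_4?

116

|P_1P_2| = √((20)² + (21)²) = √841 = 29
|P_2P_3| = √((-21)² + (-20)²) = √841 = 29
|P_3P_4| = √((-20)² + (-21)²) = √841 = 29
|P_4P_1| = √((21)² + (20)²) = √841 = 29
Perimeter = 29 + 29 + 29 + 29 = 116.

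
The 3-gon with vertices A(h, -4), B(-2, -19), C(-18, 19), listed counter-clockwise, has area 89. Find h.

-13

The doubled signed area Σ (x_i y_{i+1} − x_{i+1} y_i) is linear in h.
With h=0 it equals -316; the coefficient of h is -38 (from the two edges through A).
So -38·h + -316 = 2·89 = 178 ⇒ h = -13.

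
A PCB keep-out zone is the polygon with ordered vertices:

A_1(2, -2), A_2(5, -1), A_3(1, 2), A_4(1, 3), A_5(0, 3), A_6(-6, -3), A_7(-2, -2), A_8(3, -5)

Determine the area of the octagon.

33.5

Apply the shoelace (surveyor's) formula: 2A = Σ (x_i·y_{i+1} − x_{i+1}·y_i), indices taken mod 8.
Σ = (8) + (11) + (1) + (3) + (18) + (6) + (16) + (4) = 67
Area = |Σ|/2 = 33.5.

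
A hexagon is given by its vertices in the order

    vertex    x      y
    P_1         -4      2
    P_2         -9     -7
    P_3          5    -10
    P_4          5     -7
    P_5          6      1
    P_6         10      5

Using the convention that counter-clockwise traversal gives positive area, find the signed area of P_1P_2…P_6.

146.5

Cross-terms: 46, 125, 15, 47, 20, 40  ⇒  Σ = 293
Signed area = Σ/2 = 146.5 (positive ⇒ counter-clockwise traversal).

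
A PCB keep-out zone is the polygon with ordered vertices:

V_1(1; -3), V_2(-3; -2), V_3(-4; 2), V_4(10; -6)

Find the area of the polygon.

V_1→V_2: (1)(-2) − (-3)(-3) = -11
V_2→V_3: (-3)(2) − (-4)(-2) = -14
V_3→V_4: (-4)(-6) − (10)(2) = 4
V_4→V_1: (10)(-3) − (1)(-6) = -24
Σ = -45
Area = |Σ|/2 = 22.5.

22.5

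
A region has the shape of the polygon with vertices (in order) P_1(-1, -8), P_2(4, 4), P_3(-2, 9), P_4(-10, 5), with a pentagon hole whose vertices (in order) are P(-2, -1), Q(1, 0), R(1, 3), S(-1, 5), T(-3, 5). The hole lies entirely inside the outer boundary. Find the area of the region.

101

Outer boundary:
Apply the shoelace (surveyor's) formula: 2A = Σ (x_i·y_{i+1} − x_{i+1}·y_i), indices taken mod 4.
P_1→P_2: (-1)(4) − (4)(-8) = 28
P_2→P_3: (4)(9) − (-2)(4) = 44
P_3→P_4: (-2)(5) − (-10)(9) = 80
P_4→P_1: (-10)(-8) − (-1)(5) = 85
Σ = 237
Area = |Σ|/2 = 118.5.
Hole:
Σ = (1) + (3) + (8) + (10) + (13) = 35
Area = |Σ|/2 = 17.5.
Net area = 118.5 − 17.5 = 101.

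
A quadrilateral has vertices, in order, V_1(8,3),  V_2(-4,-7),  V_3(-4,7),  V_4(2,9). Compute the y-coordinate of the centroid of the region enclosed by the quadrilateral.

Apply the shoelace formula. First the cross-terms c_i = x_i·y_{i+1} − x_{i+1}·y_i:
  -44, -56, -50, -66  ⇒  2A = -216, A = -108.
Then Σ (y_i + y_{i+1})·c_i = -1416, so ȳ = -1416 / (6·(-108)) = 59/27.

59/27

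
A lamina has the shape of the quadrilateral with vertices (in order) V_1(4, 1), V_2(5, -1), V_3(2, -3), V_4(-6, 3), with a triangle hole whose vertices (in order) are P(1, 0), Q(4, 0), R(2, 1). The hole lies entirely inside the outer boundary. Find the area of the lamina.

Outer boundary:
Apply Gauss's area formula: 2A = Σ (x_i·y_{i+1} − x_{i+1}·y_i), indices taken mod 4.
Σ = (-9) + (-13) + (-12) + (-18) = -52
Area = |Σ|/2 = 26.
Hole:
P→Q: (1)(0) − (4)(0) = 0
Q→R: (4)(1) − (2)(0) = 4
R→P: (2)(0) − (1)(1) = -1
Σ = 3
Area = |Σ|/2 = 1.5.
Net area = 26 − 1.5 = 24.5.

24.5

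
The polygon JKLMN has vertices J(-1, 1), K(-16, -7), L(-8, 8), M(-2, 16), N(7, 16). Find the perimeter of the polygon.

70

|JK| = √((-15)² + (-8)²) = √289 = 17
|KL| = √((8)² + (15)²) = √289 = 17
|LM| = √((6)² + (8)²) = √100 = 10
|MN| = √((9)² + (0)²) = √81 = 9
|NJ| = √((-8)² + (-15)²) = √289 = 17
Perimeter = 17 + 17 + 10 + 9 + 17 = 70.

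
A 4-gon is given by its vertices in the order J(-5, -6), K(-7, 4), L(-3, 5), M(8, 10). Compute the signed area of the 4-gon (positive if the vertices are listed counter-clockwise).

-76.5

Apply the shoelace formula: 2A = Σ (x_i·y_{i+1} − x_{i+1}·y_i), indices taken mod 4.
Σ = (-62) + (-23) + (-70) + (2) = -153
Signed area = Σ/2 = -76.5 (negative ⇒ clockwise traversal).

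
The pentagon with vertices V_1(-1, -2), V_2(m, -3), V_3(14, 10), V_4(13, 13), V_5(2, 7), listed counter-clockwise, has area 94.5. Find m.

The doubled signed area Σ (x_i y_{i+1} − x_{i+1} y_i) is linear in m.
With m=0 it equals 165; the coefficient of m is 12 (from the two edges through V_2).
So 12·m + 165 = 2·94.5 = 189 ⇒ m = 2.

2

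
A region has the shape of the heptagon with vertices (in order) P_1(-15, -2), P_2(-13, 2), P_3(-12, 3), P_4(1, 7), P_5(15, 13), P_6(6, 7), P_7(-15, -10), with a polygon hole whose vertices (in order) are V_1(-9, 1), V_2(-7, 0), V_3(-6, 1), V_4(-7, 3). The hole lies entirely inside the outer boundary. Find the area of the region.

Outer boundary:
Σ = (-56) + (-15) + (-87) + (-92) + (27) + (45) + (-120) = -298
Area = |Σ|/2 = 149.
Hole:
Apply Gauss's area formula: 2A = Σ (x_i·y_{i+1} − x_{i+1}·y_i), indices taken mod 4.
Cross-terms: 7, -7, -11, 20  ⇒  Σ = 9
Area = |Σ|/2 = 4.5.
Net area = 149 − 4.5 = 144.5.

144.5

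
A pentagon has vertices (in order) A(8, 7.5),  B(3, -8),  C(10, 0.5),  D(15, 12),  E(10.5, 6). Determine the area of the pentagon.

51.125

Apply the shoelace formula: 2A = Σ (x_i·y_{i+1} − x_{i+1}·y_i), indices taken mod 5.
Σ = (-86.5) + (81.5) + (112.5) + (-36) + (30.75) = 102.25
Area = |Σ|/2 = 51.125.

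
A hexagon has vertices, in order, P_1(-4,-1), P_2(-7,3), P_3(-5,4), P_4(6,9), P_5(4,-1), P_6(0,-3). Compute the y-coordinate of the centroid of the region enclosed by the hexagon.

422/167

Apply the shoelace (surveyor's) formula. First the cross-terms c_i = x_i·y_{i+1} − x_{i+1}·y_i:
  -19, -13, -69, -42, -12, -12  ⇒  2A = -167, A = -83.5.
Then Σ (y_i + y_{i+1})·c_i = -1266, so ȳ = -1266 / (6·(-83.5)) = 422/167.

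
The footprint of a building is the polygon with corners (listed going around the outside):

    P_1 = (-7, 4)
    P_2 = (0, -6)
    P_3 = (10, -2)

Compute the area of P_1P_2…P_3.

Apply the surveyor's formula: 2A = Σ (x_i·y_{i+1} − x_{i+1}·y_i), indices taken mod 3.
Σ = (42) + (60) + (26) = 128
Area = |Σ|/2 = 64.

64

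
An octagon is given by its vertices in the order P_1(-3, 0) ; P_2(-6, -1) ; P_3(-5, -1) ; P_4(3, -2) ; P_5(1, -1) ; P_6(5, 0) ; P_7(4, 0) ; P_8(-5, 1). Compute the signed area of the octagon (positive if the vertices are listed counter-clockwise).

14

Apply the shoelace formula: 2A = Σ (x_i·y_{i+1} − x_{i+1}·y_i), indices taken mod 8.
Σ = (3) + (1) + (13) + (-1) + (5) + (0) + (4) + (3) = 28
Signed area = Σ/2 = 14 (positive ⇒ counter-clockwise traversal).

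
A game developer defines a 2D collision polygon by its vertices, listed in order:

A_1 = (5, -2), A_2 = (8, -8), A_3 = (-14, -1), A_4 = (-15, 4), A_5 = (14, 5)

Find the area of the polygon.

Apply Gauss's area formula: 2A = Σ (x_i·y_{i+1} − x_{i+1}·y_i), indices taken mod 5.
Σ = (-24) + (-120) + (-71) + (-131) + (-53) = -399
Area = |Σ|/2 = 199.5.

199.5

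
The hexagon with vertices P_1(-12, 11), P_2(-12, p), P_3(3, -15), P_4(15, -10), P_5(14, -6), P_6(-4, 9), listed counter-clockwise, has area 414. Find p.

Write out the shoelace sum; only the two edges meeting at P_2 involve p:
2·Area = [((-12)·p − (-12)·11) + ((-12)·(-15) − 3·p)] + 411
       = -15·p + 723 = 828
⇒ p = -7.

-7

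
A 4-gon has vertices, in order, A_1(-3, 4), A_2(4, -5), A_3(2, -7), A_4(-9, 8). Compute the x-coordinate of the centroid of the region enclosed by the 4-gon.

Apply Gauss's area formula. First the cross-terms c_i = x_i·y_{i+1} − x_{i+1}·y_i:
  -1, -18, -47, -12  ⇒  2A = -78, A = -39.
Then Σ (x_i + x_{i+1})·c_i = 364, so x̄ = 364 / (6·(-39)) = -14/9.

-14/9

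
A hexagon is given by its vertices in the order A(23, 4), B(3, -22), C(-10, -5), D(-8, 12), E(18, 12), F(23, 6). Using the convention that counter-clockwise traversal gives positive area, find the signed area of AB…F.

-719.5

Σ = (-518) + (-235) + (-160) + (-312) + (-168) + (-46) = -1439
Signed area = Σ/2 = -719.5 (negative ⇒ clockwise traversal).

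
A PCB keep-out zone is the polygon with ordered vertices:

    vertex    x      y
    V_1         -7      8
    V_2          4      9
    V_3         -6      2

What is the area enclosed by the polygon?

33.5

Apply the shoelace (surveyor's) formula: 2A = Σ (x_i·y_{i+1} − x_{i+1}·y_i), indices taken mod 3.
Cross-terms: -95, 62, -34  ⇒  Σ = -67
Area = |Σ|/2 = 33.5.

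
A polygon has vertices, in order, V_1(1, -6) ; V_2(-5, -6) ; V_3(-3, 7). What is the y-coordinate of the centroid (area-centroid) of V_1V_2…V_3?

Apply the shoelace (surveyor's) formula. First the cross-terms c_i = x_i·y_{i+1} − x_{i+1}·y_i:
  -36, -53, 11  ⇒  2A = -78, A = -39.
Then Σ (y_i + y_{i+1})·c_i = 390, so ȳ = 390 / (6·(-39)) = -5/3.

-5/3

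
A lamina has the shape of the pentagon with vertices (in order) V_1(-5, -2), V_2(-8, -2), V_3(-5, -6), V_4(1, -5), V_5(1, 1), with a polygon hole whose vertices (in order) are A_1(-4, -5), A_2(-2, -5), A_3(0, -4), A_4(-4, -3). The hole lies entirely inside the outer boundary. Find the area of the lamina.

Outer boundary:
Apply the surveyor's formula: 2A = Σ (x_i·y_{i+1} − x_{i+1}·y_i), indices taken mod 5.
Σ = (-6) + (38) + (31) + (6) + (3) = 72
Area = |Σ|/2 = 36.
Hole:
Apply the shoelace (surveyor's) formula: 2A = Σ (x_i·y_{i+1} − x_{i+1}·y_i), indices taken mod 4.
Σ = (10) + (8) + (-16) + (8) = 10
Area = |Σ|/2 = 5.
Net area = 36 − 5 = 31.

31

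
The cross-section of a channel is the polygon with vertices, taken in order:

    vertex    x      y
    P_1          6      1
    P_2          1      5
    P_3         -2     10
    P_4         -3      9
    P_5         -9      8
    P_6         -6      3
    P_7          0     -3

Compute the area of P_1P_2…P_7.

87.5

Apply the surveyor's formula: 2A = Σ (x_i·y_{i+1} − x_{i+1}·y_i), indices taken mod 7.
Σ = (29) + (20) + (12) + (57) + (21) + (18) + (18) = 175
Area = |Σ|/2 = 87.5.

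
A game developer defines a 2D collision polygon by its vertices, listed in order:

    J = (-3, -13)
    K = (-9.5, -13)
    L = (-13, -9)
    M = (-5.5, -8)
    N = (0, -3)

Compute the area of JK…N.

53

J→K: (-3)(-13) − (-9.5)(-13) = -84.5
K→L: (-9.5)(-9) − (-13)(-13) = -83.5
L→M: (-13)(-8) − (-5.5)(-9) = 54.5
M→N: (-5.5)(-3) − (0)(-8) = 16.5
N→J: (0)(-13) − (-3)(-3) = -9
Σ = -106
Area = |Σ|/2 = 53.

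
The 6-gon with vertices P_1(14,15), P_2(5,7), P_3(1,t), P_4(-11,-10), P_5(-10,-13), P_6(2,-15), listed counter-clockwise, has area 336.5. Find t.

The doubled signed area Σ (x_i y_{i+1} − x_{i+1} y_i) is linear in t.
With t=0 it equals 465; the coefficient of t is 16 (from the two edges through P_3).
So 16·t + 465 = 2·336.5 = 673 ⇒ t = 13.

13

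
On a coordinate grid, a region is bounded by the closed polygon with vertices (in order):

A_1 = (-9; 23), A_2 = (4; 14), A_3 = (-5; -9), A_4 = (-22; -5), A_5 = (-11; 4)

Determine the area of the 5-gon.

358.5

Σ = (-218) + (34) + (-173) + (-143) + (-217) = -717
Area = |Σ|/2 = 358.5.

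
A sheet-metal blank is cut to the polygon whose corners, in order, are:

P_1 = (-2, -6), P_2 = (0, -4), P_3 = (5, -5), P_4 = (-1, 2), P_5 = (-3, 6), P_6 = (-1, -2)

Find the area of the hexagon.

Σ = (8) + (20) + (5) + (0) + (12) + (2) = 47
Area = |Σ|/2 = 23.5.

23.5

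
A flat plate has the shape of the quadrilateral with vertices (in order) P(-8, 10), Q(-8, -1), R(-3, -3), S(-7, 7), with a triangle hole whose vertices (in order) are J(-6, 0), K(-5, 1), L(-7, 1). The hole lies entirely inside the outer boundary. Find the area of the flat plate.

Outer boundary:
Apply the shoelace (surveyor's) formula: 2A = Σ (x_i·y_{i+1} − x_{i+1}·y_i), indices taken mod 4.
P→Q: (-8)(-1) − (-8)(10) = 88
Q→R: (-8)(-3) − (-3)(-1) = 21
R→S: (-3)(7) − (-7)(-3) = -42
S→P: (-7)(10) − (-8)(7) = -14
Σ = 53
Area = |Σ|/2 = 26.5.
Hole:
Apply Gauss's area formula: 2A = Σ (x_i·y_{i+1} − x_{i+1}·y_i), indices taken mod 3.
J→K: (-6)(1) − (-5)(0) = -6
K→L: (-5)(1) − (-7)(1) = 2
L→J: (-7)(0) − (-6)(1) = 6
Σ = 2
Area = |Σ|/2 = 1.
Net area = 26.5 − 1 = 25.5.

25.5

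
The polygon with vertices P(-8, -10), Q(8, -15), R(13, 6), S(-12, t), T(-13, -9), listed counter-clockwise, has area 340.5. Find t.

The doubled signed area Σ (x_i y_{i+1} − x_{i+1} y_i) is linear in t.
With t=0 it equals 681; the coefficient of t is 26 (from the two edges through S).
So 26·t + 681 = 2·340.5 = 681 ⇒ t = 0.

0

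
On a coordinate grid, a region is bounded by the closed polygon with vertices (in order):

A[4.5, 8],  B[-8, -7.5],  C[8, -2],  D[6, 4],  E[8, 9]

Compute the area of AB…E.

97.875

Apply the shoelace (surveyor's) formula: 2A = Σ (x_i·y_{i+1} − x_{i+1}·y_i), indices taken mod 5.
Cross-terms: 30.25, 76, 44, 22, 23.5  ⇒  Σ = 195.75
Area = |Σ|/2 = 97.875.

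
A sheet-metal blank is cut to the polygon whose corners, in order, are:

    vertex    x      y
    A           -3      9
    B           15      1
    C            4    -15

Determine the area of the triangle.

Apply the surveyor's formula: 2A = Σ (x_i·y_{i+1} − x_{i+1}·y_i), indices taken mod 3.
A→B: (-3)(1) − (15)(9) = -138
B→C: (15)(-15) − (4)(1) = -229
C→A: (4)(9) − (-3)(-15) = -9
Σ = -376
Area = |Σ|/2 = 188.

188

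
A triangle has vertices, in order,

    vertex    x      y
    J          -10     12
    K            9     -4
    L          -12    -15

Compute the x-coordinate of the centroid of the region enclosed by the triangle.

-13/3

Apply the shoelace (surveyor's) formula. First the cross-terms c_i = x_i·y_{i+1} − x_{i+1}·y_i:
  -68, -183, -294  ⇒  2A = -545, A = -272.5.
Then Σ (x_i + x_{i+1})·c_i = 7085, so x̄ = 7085 / (6·(-272.5)) = -13/3.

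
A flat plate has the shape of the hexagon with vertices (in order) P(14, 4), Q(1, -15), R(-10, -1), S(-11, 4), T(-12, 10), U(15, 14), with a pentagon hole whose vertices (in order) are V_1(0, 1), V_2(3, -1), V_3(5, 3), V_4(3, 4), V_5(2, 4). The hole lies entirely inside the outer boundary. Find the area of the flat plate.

Outer boundary:
P→Q: (14)(-15) − (1)(4) = -214
Q→R: (1)(-1) − (-10)(-15) = -151
R→S: (-10)(4) − (-11)(-1) = -51
S→T: (-11)(10) − (-12)(4) = -62
T→U: (-12)(14) − (15)(10) = -318
U→P: (15)(4) − (14)(14) = -136
Σ = -932
Area = |Σ|/2 = 466.
Hole:
Apply the surveyor's formula: 2A = Σ (x_i·y_{i+1} − x_{i+1}·y_i), indices taken mod 5.
Σ = (-3) + (14) + (11) + (4) + (2) = 28
Area = |Σ|/2 = 14.
Net area = 466 − 14 = 452.

452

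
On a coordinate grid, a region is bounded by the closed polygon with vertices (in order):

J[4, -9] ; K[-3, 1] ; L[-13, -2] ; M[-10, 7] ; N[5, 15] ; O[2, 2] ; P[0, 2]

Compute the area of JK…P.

162

Apply the shoelace formula: 2A = Σ (x_i·y_{i+1} − x_{i+1}·y_i), indices taken mod 7.
Σ = (-23) + (19) + (-111) + (-185) + (-20) + (4) + (-8) = -324
Area = |Σ|/2 = 162.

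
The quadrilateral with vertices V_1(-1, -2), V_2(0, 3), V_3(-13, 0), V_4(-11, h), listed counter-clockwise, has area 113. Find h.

-14

The doubled signed area Σ (x_i y_{i+1} − x_{i+1} y_i) is linear in h.
With h=0 it equals 58; the coefficient of h is -12 (from the two edges through V_4).
So -12·h + 58 = 2·113 = 226 ⇒ h = -14.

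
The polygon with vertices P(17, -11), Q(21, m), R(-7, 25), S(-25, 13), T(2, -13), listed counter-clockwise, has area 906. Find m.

1

Write out the shoelace sum; only the two edges meeting at Q involve m:
2·Area = [(17·m − 21·(-11)) + (21·25 − (-7)·m)] + 1032
       = 24·m + 1788 = 1812
⇒ m = 1.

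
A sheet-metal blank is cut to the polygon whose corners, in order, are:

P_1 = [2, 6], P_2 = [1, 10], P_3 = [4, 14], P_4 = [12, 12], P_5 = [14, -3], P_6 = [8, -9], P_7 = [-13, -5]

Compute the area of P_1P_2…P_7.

Cross-terms: 14, -26, -120, -204, -102, -157, -68  ⇒  Σ = -663
Area = |Σ|/2 = 331.5.

331.5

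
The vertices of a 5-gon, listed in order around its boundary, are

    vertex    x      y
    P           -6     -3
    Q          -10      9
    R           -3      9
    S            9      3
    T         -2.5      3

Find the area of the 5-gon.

Apply the shoelace (surveyor's) formula: 2A = Σ (x_i·y_{i+1} − x_{i+1}·y_i), indices taken mod 5.
Σ = (-84) + (-63) + (-90) + (34.5) + (25.5) = -177
Area = |Σ|/2 = 88.5.

88.5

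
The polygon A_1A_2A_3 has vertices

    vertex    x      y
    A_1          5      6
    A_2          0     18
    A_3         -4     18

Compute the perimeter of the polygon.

32

|A_1A_2| = √((-5)² + (12)²) = √169 = 13
|A_2A_3| = √((-4)² + (0)²) = √16 = 4
|A_3A_1| = √((9)² + (-12)²) = √225 = 15
Perimeter = 13 + 4 + 15 = 32.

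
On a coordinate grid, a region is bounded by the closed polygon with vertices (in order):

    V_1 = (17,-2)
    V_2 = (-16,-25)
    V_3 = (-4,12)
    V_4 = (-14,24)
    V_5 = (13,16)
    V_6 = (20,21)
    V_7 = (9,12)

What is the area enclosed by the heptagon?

715.5

Apply the surveyor's formula: 2A = Σ (x_i·y_{i+1} − x_{i+1}·y_i), indices taken mod 7.
V_1→V_2: (17)(-25) − (-16)(-2) = -457
V_2→V_3: (-16)(12) − (-4)(-25) = -292
V_3→V_4: (-4)(24) − (-14)(12) = 72
V_4→V_5: (-14)(16) − (13)(24) = -536
V_5→V_6: (13)(21) − (20)(16) = -47
V_6→V_7: (20)(12) − (9)(21) = 51
V_7→V_1: (9)(-2) − (17)(12) = -222
Σ = -1431
Area = |Σ|/2 = 715.5.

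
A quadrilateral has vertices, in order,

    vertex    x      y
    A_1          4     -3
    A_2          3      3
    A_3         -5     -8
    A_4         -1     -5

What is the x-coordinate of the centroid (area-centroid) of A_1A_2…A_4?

Apply the shoelace (surveyor's) formula. First the cross-terms c_i = x_i·y_{i+1} − x_{i+1}·y_i:
  21, -9, 17, 23  ⇒  2A = 52, A = 26.
Then Σ (x_i + x_{i+1})·c_i = 132, so x̄ = 132 / (6·26) = 11/13.

11/13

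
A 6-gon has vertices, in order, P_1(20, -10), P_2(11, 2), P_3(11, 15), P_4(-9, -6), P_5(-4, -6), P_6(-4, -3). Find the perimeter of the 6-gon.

90

|P_1P_2| = √((-9)² + (12)²) = √225 = 15
|P_2P_3| = √((0)² + (13)²) = √169 = 13
|P_3P_4| = √((-20)² + (-21)²) = √841 = 29
|P_4P_5| = √((5)² + (0)²) = √25 = 5
|P_5P_6| = √((0)² + (3)²) = √9 = 3
|P_6P_1| = √((24)² + (-7)²) = √625 = 25
Perimeter = 15 + 13 + 29 + 5 + 3 + 25 = 90.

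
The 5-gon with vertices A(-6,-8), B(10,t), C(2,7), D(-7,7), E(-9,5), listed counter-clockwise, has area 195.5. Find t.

-6

The doubled signed area Σ (x_i y_{i+1} − x_{i+1} y_i) is linear in t.
With t=0 it equals 343; the coefficient of t is -8 (from the two edges through B).
So -8·t + 343 = 2·195.5 = 391 ⇒ t = -6.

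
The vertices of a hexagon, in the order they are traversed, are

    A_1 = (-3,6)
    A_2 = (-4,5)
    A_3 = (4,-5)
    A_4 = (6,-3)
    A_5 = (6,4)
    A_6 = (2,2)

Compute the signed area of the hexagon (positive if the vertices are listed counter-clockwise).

45.5

A_1→A_2: (-3)(5) − (-4)(6) = 9
A_2→A_3: (-4)(-5) − (4)(5) = 0
A_3→A_4: (4)(-3) − (6)(-5) = 18
A_4→A_5: (6)(4) − (6)(-3) = 42
A_5→A_6: (6)(2) − (2)(4) = 4
A_6→A_1: (2)(6) − (-3)(2) = 18
Σ = 91
Signed area = Σ/2 = 45.5 (positive ⇒ counter-clockwise traversal).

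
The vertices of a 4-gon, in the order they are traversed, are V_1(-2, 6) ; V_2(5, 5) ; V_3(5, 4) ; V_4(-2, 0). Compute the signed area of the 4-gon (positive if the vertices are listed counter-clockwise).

-24.5

Σ = (-40) + (-5) + (8) + (-12) = -49
Signed area = Σ/2 = -24.5 (negative ⇒ clockwise traversal).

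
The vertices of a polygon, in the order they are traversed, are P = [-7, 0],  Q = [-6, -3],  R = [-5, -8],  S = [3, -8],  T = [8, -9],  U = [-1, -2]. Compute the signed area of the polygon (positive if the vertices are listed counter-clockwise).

58

P→Q: (-7)(-3) − (-6)(0) = 21
Q→R: (-6)(-8) − (-5)(-3) = 33
R→S: (-5)(-8) − (3)(-8) = 64
S→T: (3)(-9) − (8)(-8) = 37
T→U: (8)(-2) − (-1)(-9) = -25
U→P: (-1)(0) − (-7)(-2) = -14
Σ = 116
Signed area = Σ/2 = 58 (positive ⇒ counter-clockwise traversal).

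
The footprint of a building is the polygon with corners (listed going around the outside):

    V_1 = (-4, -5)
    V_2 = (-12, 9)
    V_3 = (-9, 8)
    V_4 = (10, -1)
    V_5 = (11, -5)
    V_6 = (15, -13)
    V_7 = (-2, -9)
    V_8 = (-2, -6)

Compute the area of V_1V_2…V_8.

Apply the surveyor's formula: 2A = Σ (x_i·y_{i+1} − x_{i+1}·y_i), indices taken mod 8.
V_1→V_2: (-4)(9) − (-12)(-5) = -96
V_2→V_3: (-12)(8) − (-9)(9) = -15
V_3→V_4: (-9)(-1) − (10)(8) = -71
V_4→V_5: (10)(-5) − (11)(-1) = -39
V_5→V_6: (11)(-13) − (15)(-5) = -68
V_6→V_7: (15)(-9) − (-2)(-13) = -161
V_7→V_8: (-2)(-6) − (-2)(-9) = -6
V_8→V_1: (-2)(-5) − (-4)(-6) = -14
Σ = -470
Area = |Σ|/2 = 235.

235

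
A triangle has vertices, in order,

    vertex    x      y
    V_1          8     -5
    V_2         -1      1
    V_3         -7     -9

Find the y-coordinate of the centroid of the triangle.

Apply the surveyor's formula. First the cross-terms c_i = x_i·y_{i+1} − x_{i+1}·y_i:
  3, 16, 107  ⇒  2A = 126, A = 63.
Then Σ (y_i + y_{i+1})·c_i = -1638, so ȳ = -1638 / (6·63) = -13/3.

-13/3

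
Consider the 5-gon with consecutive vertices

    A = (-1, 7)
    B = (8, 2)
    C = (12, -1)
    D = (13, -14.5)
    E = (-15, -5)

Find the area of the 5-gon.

321.75

Apply the surveyor's formula: 2A = Σ (x_i·y_{i+1} − x_{i+1}·y_i), indices taken mod 5.
A→B: (-1)(2) − (8)(7) = -58
B→C: (8)(-1) − (12)(2) = -32
C→D: (12)(-14.5) − (13)(-1) = -161
D→E: (13)(-5) − (-15)(-14.5) = -282.5
E→A: (-15)(7) − (-1)(-5) = -110
Σ = -643.5
Area = |Σ|/2 = 321.75.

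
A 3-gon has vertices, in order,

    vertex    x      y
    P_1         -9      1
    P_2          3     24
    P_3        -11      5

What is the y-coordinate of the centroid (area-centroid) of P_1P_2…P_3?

10

Apply the shoelace formula. First the cross-terms c_i = x_i·y_{i+1} − x_{i+1}·y_i:
  -219, 279, 34  ⇒  2A = 94, A = 47.
Then Σ (y_i + y_{i+1})·c_i = 2820, so ȳ = 2820 / (6·47) = 10.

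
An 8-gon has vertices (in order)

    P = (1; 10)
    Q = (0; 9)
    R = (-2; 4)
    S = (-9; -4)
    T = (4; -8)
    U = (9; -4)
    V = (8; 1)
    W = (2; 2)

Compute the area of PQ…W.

Apply the shoelace (surveyor's) formula: 2A = Σ (x_i·y_{i+1} − x_{i+1}·y_i), indices taken mod 8.
Cross-terms: 9, 18, 44, 88, 56, 41, 14, 18  ⇒  Σ = 288
Area = |Σ|/2 = 144.

144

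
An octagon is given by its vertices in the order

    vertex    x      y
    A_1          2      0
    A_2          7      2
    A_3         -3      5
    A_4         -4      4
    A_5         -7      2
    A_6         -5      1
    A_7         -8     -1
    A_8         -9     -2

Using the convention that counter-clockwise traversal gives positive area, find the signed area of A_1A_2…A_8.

Σ = (4) + (41) + (8) + (20) + (3) + (13) + (7) + (4) = 100
Signed area = Σ/2 = 50 (positive ⇒ counter-clockwise traversal).

50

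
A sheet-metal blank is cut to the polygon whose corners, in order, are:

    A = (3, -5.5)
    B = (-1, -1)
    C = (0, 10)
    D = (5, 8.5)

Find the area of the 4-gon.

60.75

Apply the shoelace formula: 2A = Σ (x_i·y_{i+1} − x_{i+1}·y_i), indices taken mod 4.
A→B: (3)(-1) − (-1)(-5.5) = -8.5
B→C: (-1)(10) − (0)(-1) = -10
C→D: (0)(8.5) − (5)(10) = -50
D→A: (5)(-5.5) − (3)(8.5) = -53
Σ = -121.5
Area = |Σ|/2 = 60.75.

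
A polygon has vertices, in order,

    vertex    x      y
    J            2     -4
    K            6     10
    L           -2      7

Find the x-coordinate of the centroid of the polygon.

2

Apply the shoelace (surveyor's) formula. First the cross-terms c_i = x_i·y_{i+1} − x_{i+1}·y_i:
  44, 62, -6  ⇒  2A = 100, A = 50.
Then Σ (x_i + x_{i+1})·c_i = 600, so x̄ = 600 / (6·50) = 2.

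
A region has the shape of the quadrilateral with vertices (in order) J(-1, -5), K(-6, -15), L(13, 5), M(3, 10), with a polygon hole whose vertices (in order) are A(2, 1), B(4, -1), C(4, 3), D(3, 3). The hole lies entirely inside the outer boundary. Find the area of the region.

125

Outer boundary:
Σ = (-15) + (165) + (115) + (-5) = 260
Area = |Σ|/2 = 130.
Hole:
Cross-terms: -6, 16, 3, -3  ⇒  Σ = 10
Area = |Σ|/2 = 5.
Net area = 130 − 5 = 125.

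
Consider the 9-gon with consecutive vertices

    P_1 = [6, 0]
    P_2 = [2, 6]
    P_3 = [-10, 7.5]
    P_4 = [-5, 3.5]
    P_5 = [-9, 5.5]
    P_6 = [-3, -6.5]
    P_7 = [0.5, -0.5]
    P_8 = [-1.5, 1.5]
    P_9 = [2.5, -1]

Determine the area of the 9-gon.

100.5

Apply Gauss's area formula: 2A = Σ (x_i·y_{i+1} − x_{i+1}·y_i), indices taken mod 9.
Σ = (36) + (75) + (2.5) + (4) + (75) + (4.75) + (0) + (-2.25) + (6) = 201
Area = |Σ|/2 = 100.5.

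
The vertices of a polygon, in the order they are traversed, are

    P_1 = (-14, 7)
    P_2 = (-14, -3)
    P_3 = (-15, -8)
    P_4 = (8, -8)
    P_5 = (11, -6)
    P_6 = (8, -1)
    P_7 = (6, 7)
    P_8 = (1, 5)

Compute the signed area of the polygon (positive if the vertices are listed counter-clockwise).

Apply Gauss's area formula: 2A = Σ (x_i·y_{i+1} − x_{i+1}·y_i), indices taken mod 8.
P_1→P_2: (-14)(-3) − (-14)(7) = 140
P_2→P_3: (-14)(-8) − (-15)(-3) = 67
P_3→P_4: (-15)(-8) − (8)(-8) = 184
P_4→P_5: (8)(-6) − (11)(-8) = 40
P_5→P_6: (11)(-1) − (8)(-6) = 37
P_6→P_7: (8)(7) − (6)(-1) = 62
P_7→P_8: (6)(5) − (1)(7) = 23
P_8→P_1: (1)(7) − (-14)(5) = 77
Σ = 630
Signed area = Σ/2 = 315 (positive ⇒ counter-clockwise traversal).

315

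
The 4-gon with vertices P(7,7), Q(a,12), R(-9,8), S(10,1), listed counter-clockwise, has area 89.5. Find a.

13

The doubled signed area Σ (x_i y_{i+1} − x_{i+1} y_i) is linear in a.
With a=0 it equals 166; the coefficient of a is 1 (from the two edges through Q).
So 1·a + 166 = 2·89.5 = 179 ⇒ a = 13.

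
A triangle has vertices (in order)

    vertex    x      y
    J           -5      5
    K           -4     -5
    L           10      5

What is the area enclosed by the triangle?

Apply the shoelace (surveyor's) formula: 2A = Σ (x_i·y_{i+1} − x_{i+1}·y_i), indices taken mod 3.
J→K: (-5)(-5) − (-4)(5) = 45
K→L: (-4)(5) − (10)(-5) = 30
L→J: (10)(5) − (-5)(5) = 75
Σ = 150
Area = |Σ|/2 = 75.

75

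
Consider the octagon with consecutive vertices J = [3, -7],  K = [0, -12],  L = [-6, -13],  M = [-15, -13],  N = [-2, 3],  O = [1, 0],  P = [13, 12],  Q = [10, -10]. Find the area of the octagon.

Cross-terms: -36, -72, -117, -71, -3, 12, -250, -40  ⇒  Σ = -577
Area = |Σ|/2 = 288.5.

288.5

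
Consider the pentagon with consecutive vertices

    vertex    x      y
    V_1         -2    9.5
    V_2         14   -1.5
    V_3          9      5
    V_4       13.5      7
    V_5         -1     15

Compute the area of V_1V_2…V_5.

89.5

Σ = (-130) + (83.5) + (-4.5) + (209.5) + (20.5) = 179
Area = |Σ|/2 = 89.5.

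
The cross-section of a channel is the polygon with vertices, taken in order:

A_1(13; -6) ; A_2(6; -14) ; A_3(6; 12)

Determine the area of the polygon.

91

Apply the shoelace (surveyor's) formula: 2A = Σ (x_i·y_{i+1} − x_{i+1}·y_i), indices taken mod 3.
A_1→A_2: (13)(-14) − (6)(-6) = -146
A_2→A_3: (6)(12) − (6)(-14) = 156
A_3→A_1: (6)(-6) − (13)(12) = -192
Σ = -182
Area = |Σ|/2 = 91.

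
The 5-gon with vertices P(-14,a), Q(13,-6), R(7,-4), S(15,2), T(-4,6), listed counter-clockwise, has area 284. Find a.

The doubled signed area Σ (x_i y_{i+1} − x_{i+1} y_i) is linear in a.
With a=0 it equals 330; the coefficient of a is -17 (from the two edges through P).
So -17·a + 330 = 2·284 = 568 ⇒ a = -14.

-14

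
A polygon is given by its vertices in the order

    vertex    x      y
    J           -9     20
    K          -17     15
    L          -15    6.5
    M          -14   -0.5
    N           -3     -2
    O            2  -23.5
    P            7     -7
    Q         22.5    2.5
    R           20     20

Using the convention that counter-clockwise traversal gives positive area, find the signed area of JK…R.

Apply Gauss's area formula: 2A = Σ (x_i·y_{i+1} − x_{i+1}·y_i), indices taken mod 9.
J→K: (-9)(15) − (-17)(20) = 205
K→L: (-17)(6.5) − (-15)(15) = 114.5
L→M: (-15)(-0.5) − (-14)(6.5) = 98.5
M→N: (-14)(-2) − (-3)(-0.5) = 26.5
N→O: (-3)(-23.5) − (2)(-2) = 74.5
O→P: (2)(-7) − (7)(-23.5) = 150.5
P→Q: (7)(2.5) − (22.5)(-7) = 175
Q→R: (22.5)(20) − (20)(2.5) = 400
R→J: (20)(20) − (-9)(20) = 580
Σ = 1824.5
Signed area = Σ/2 = 912.25 (positive ⇒ counter-clockwise traversal).

912.25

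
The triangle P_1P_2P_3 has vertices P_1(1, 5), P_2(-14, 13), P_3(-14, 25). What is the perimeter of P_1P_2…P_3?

54

|P_1P_2| = √((-15)² + (8)²) = √289 = 17
|P_2P_3| = √((0)² + (12)²) = √144 = 12
|P_3P_1| = √((15)² + (-20)²) = √625 = 25
Perimeter = 17 + 12 + 25 = 54.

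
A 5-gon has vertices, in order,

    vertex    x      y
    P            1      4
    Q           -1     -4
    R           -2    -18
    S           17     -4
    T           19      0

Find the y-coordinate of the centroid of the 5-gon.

-594/119

Apply Gauss's area formula. First the cross-terms c_i = x_i·y_{i+1} − x_{i+1}·y_i:
  0, 10, 314, 76, 76  ⇒  2A = 476, A = 238.
Then Σ (y_i + y_{i+1})·c_i = -7128, so ȳ = -7128 / (6·238) = -594/119.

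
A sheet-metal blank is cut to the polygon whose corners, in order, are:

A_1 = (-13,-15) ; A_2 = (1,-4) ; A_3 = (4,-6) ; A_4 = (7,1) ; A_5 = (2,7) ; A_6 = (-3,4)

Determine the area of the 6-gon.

148

Apply Gauss's area formula: 2A = Σ (x_i·y_{i+1} − x_{i+1}·y_i), indices taken mod 6.
Σ = (67) + (10) + (46) + (47) + (29) + (97) = 296
Area = |Σ|/2 = 148.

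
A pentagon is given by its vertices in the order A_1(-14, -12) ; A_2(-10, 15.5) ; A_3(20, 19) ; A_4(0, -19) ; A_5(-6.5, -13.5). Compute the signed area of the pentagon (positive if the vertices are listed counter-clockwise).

Apply the surveyor's formula: 2A = Σ (x_i·y_{i+1} − x_{i+1}·y_i), indices taken mod 5.
A_1→A_2: (-14)(15.5) − (-10)(-12) = -337
A_2→A_3: (-10)(19) − (20)(15.5) = -500
A_3→A_4: (20)(-19) − (0)(19) = -380
A_4→A_5: (0)(-13.5) − (-6.5)(-19) = -123.5
A_5→A_1: (-6.5)(-12) − (-14)(-13.5) = -111
Σ = -1451.5
Signed area = Σ/2 = -725.75 (negative ⇒ clockwise traversal).

-725.75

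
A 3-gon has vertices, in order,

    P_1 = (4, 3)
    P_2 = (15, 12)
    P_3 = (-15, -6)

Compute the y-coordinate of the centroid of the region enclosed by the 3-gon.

Apply Gauss's area formula. First the cross-terms c_i = x_i·y_{i+1} − x_{i+1}·y_i:
  3, 90, -21  ⇒  2A = 72, A = 36.
Then Σ (y_i + y_{i+1})·c_i = 648, so ȳ = 648 / (6·36) = 3.

3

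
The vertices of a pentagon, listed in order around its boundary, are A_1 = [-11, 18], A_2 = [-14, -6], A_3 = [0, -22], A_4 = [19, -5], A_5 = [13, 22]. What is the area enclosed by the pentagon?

Apply the surveyor's formula: 2A = Σ (x_i·y_{i+1} − x_{i+1}·y_i), indices taken mod 5.
Σ = (318) + (308) + (418) + (483) + (476) = 2003
Area = |Σ|/2 = 1001.5.

1001.5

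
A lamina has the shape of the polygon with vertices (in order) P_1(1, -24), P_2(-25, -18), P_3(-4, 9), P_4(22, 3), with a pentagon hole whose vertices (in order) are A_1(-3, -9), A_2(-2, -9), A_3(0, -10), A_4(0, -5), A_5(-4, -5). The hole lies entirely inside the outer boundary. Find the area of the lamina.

Outer boundary:
Cross-terms: -618, -297, -210, -531  ⇒  Σ = -1656
Area = |Σ|/2 = 828.
Hole:
A_1→A_2: (-3)(-9) − (-2)(-9) = 9
A_2→A_3: (-2)(-10) − (0)(-9) = 20
A_3→A_4: (0)(-5) − (0)(-10) = 0
A_4→A_5: (0)(-5) − (-4)(-5) = -20
A_5→A_1: (-4)(-9) − (-3)(-5) = 21
Σ = 30
Area = |Σ|/2 = 15.
Net area = 828 − 15 = 813.

813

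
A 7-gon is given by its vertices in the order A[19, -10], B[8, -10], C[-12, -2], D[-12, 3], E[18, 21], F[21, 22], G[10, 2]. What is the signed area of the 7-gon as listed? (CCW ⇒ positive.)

Σ = (-110) + (-136) + (-60) + (-306) + (-45) + (-178) + (-138) = -973
Signed area = Σ/2 = -486.5 (negative ⇒ clockwise traversal).

-486.5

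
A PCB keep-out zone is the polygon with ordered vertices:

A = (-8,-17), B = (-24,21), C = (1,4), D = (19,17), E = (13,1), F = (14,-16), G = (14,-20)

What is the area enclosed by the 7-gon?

815

Apply the shoelace (surveyor's) formula: 2A = Σ (x_i·y_{i+1} − x_{i+1}·y_i), indices taken mod 7.
Σ = (-576) + (-117) + (-59) + (-202) + (-222) + (-56) + (-398) = -1630
Area = |Σ|/2 = 815.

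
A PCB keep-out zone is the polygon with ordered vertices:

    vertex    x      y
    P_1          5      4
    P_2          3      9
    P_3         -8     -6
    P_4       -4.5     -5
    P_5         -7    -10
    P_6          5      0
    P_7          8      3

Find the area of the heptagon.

Apply Gauss's area formula: 2A = Σ (x_i·y_{i+1} − x_{i+1}·y_i), indices taken mod 7.
P_1→P_2: (5)(9) − (3)(4) = 33
P_2→P_3: (3)(-6) − (-8)(9) = 54
P_3→P_4: (-8)(-5) − (-4.5)(-6) = 13
P_4→P_5: (-4.5)(-10) − (-7)(-5) = 10
P_5→P_6: (-7)(0) − (5)(-10) = 50
P_6→P_7: (5)(3) − (8)(0) = 15
P_7→P_1: (8)(4) − (5)(3) = 17
Σ = 192
Area = |Σ|/2 = 96.

96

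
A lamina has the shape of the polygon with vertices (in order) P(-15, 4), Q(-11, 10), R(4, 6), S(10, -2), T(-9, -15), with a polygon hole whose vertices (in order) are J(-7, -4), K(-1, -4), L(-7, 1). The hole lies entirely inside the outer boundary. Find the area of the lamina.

339.5

Outer boundary:
Apply Gauss's area formula: 2A = Σ (x_i·y_{i+1} − x_{i+1}·y_i), indices taken mod 5.
Cross-terms: -106, -106, -68, -168, -261  ⇒  Σ = -709
Area = |Σ|/2 = 354.5.
Hole:
Apply the shoelace (surveyor's) formula: 2A = Σ (x_i·y_{i+1} − x_{i+1}·y_i), indices taken mod 3.
J→K: (-7)(-4) − (-1)(-4) = 24
K→L: (-1)(1) − (-7)(-4) = -29
L→J: (-7)(-4) − (-7)(1) = 35
Σ = 30
Area = |Σ|/2 = 15.
Net area = 354.5 − 15 = 339.5.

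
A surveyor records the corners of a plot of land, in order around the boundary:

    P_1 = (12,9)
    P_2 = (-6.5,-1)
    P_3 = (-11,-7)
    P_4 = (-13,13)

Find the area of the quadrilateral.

Cross-terms: 46.5, 34.5, -234, -273  ⇒  Σ = -426
Area = |Σ|/2 = 213.

213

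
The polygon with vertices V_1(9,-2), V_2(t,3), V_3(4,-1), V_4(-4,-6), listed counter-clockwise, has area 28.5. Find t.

Write out the shoelace sum; only the two edges meeting at V_2 involve t:
2·Area = [(9·3 − t·(-2)) + (t·(-1) − 4·3)] + 34
       = 1·t + 49 = 57
⇒ t = 8.

8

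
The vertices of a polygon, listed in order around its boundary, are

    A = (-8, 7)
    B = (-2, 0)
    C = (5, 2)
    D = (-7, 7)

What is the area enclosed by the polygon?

33

Apply the shoelace (surveyor's) formula: 2A = Σ (x_i·y_{i+1} − x_{i+1}·y_i), indices taken mod 4.
Cross-terms: 14, -4, 49, 7  ⇒  Σ = 66
Area = |Σ|/2 = 33.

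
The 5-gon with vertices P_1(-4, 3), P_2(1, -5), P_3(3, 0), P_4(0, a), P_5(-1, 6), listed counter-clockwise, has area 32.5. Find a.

Write out the shoelace sum; only the two edges meeting at P_4 involve a:
2·Area = [(3·a − 0·0) + (0·6 − (-1)·a)] + 53
       = 4·a + 53 = 65
⇒ a = 3.

3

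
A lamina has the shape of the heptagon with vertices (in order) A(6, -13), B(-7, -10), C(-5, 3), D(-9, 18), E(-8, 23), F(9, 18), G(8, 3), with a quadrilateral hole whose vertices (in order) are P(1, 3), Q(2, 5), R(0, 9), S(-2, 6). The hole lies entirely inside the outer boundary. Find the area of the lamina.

Outer boundary:
Cross-terms: -151, -71, -63, -63, -351, -117, -122  ⇒  Σ = -938
Area = |Σ|/2 = 469.
Hole:
Σ = (-1) + (18) + (18) + (-12) = 23
Area = |Σ|/2 = 11.5.
Net area = 469 − 11.5 = 457.5.

457.5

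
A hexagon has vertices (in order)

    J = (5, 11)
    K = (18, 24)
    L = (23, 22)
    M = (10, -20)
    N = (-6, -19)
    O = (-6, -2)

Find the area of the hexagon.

J→K: (5)(24) − (18)(11) = -78
K→L: (18)(22) − (23)(24) = -156
L→M: (23)(-20) − (10)(22) = -680
M→N: (10)(-19) − (-6)(-20) = -310
N→O: (-6)(-2) − (-6)(-19) = -102
O→J: (-6)(11) − (5)(-2) = -56
Σ = -1382
Area = |Σ|/2 = 691.

691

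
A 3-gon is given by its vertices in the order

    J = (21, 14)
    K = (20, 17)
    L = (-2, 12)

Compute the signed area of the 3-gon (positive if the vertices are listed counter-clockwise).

Σ = (77) + (274) + (-280) = 71
Signed area = Σ/2 = 35.5 (positive ⇒ counter-clockwise traversal).

35.5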